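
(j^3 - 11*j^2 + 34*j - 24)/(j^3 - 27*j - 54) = (j^2 - 5*j + 4)/(j^2 + 6*j + 9)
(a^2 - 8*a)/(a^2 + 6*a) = (a - 8)/(a + 6)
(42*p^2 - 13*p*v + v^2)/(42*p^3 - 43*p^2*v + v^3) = (7*p - v)/(7*p^2 - 6*p*v - v^2)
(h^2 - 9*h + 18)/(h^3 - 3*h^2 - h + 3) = (h - 6)/(h^2 - 1)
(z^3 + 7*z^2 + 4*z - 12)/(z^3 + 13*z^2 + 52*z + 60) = (z - 1)/(z + 5)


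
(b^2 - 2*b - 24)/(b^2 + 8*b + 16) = (b - 6)/(b + 4)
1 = 1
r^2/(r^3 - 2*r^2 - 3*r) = r/(r^2 - 2*r - 3)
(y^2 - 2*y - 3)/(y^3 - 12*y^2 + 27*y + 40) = (y - 3)/(y^2 - 13*y + 40)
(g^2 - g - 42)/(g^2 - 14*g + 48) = (g^2 - g - 42)/(g^2 - 14*g + 48)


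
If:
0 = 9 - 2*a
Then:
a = 9/2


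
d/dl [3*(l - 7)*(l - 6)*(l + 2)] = 9*l^2 - 66*l + 48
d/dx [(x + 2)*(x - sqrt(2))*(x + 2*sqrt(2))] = 3*x^2 + 2*sqrt(2)*x + 4*x - 4 + 2*sqrt(2)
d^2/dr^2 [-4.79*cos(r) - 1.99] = 4.79*cos(r)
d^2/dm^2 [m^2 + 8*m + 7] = 2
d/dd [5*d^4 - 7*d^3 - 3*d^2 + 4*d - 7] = 20*d^3 - 21*d^2 - 6*d + 4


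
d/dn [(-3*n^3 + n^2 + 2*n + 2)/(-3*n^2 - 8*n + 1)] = (9*n^4 + 48*n^3 - 11*n^2 + 14*n + 18)/(9*n^4 + 48*n^3 + 58*n^2 - 16*n + 1)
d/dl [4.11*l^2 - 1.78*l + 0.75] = 8.22*l - 1.78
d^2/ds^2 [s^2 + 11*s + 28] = 2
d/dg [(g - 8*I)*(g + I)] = 2*g - 7*I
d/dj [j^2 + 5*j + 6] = 2*j + 5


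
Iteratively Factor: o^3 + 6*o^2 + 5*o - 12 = (o + 3)*(o^2 + 3*o - 4) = (o - 1)*(o + 3)*(o + 4)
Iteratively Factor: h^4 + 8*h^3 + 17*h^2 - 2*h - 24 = (h + 2)*(h^3 + 6*h^2 + 5*h - 12) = (h + 2)*(h + 3)*(h^2 + 3*h - 4) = (h + 2)*(h + 3)*(h + 4)*(h - 1)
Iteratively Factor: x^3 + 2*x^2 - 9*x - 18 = (x + 3)*(x^2 - x - 6) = (x - 3)*(x + 3)*(x + 2)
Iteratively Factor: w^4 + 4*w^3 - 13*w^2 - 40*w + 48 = (w - 1)*(w^3 + 5*w^2 - 8*w - 48) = (w - 1)*(w + 4)*(w^2 + w - 12) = (w - 3)*(w - 1)*(w + 4)*(w + 4)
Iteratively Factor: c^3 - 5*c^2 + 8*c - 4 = (c - 1)*(c^2 - 4*c + 4) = (c - 2)*(c - 1)*(c - 2)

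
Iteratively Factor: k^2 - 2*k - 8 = (k + 2)*(k - 4)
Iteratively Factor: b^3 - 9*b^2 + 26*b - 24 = (b - 3)*(b^2 - 6*b + 8) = (b - 4)*(b - 3)*(b - 2)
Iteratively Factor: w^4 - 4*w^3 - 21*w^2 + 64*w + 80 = (w - 4)*(w^3 - 21*w - 20) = (w - 4)*(w + 4)*(w^2 - 4*w - 5) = (w - 5)*(w - 4)*(w + 4)*(w + 1)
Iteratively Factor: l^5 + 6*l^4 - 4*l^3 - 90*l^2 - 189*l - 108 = (l + 3)*(l^4 + 3*l^3 - 13*l^2 - 51*l - 36) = (l + 1)*(l + 3)*(l^3 + 2*l^2 - 15*l - 36) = (l - 4)*(l + 1)*(l + 3)*(l^2 + 6*l + 9) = (l - 4)*(l + 1)*(l + 3)^2*(l + 3)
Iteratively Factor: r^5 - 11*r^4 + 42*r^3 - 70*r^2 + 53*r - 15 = (r - 1)*(r^4 - 10*r^3 + 32*r^2 - 38*r + 15) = (r - 1)^2*(r^3 - 9*r^2 + 23*r - 15) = (r - 1)^3*(r^2 - 8*r + 15) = (r - 5)*(r - 1)^3*(r - 3)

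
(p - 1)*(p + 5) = p^2 + 4*p - 5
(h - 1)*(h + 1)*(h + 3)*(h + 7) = h^4 + 10*h^3 + 20*h^2 - 10*h - 21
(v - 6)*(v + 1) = v^2 - 5*v - 6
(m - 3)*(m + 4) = m^2 + m - 12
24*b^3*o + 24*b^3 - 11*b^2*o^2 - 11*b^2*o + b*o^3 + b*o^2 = (-8*b + o)*(-3*b + o)*(b*o + b)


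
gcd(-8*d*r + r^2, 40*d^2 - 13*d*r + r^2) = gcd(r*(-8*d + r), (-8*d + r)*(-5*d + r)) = -8*d + r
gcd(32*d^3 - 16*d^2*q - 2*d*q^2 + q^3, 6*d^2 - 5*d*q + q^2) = -2*d + q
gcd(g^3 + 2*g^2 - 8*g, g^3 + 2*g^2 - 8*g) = g^3 + 2*g^2 - 8*g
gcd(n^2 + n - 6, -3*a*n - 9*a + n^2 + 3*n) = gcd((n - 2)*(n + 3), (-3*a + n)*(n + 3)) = n + 3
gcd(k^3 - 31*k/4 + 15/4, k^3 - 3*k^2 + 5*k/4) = k^2 - 3*k + 5/4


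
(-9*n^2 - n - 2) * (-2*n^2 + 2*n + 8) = 18*n^4 - 16*n^3 - 70*n^2 - 12*n - 16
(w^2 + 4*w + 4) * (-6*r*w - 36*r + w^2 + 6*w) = -6*r*w^3 - 60*r*w^2 - 168*r*w - 144*r + w^4 + 10*w^3 + 28*w^2 + 24*w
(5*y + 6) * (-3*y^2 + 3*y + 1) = -15*y^3 - 3*y^2 + 23*y + 6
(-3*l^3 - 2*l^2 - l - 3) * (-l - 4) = 3*l^4 + 14*l^3 + 9*l^2 + 7*l + 12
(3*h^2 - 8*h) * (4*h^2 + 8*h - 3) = 12*h^4 - 8*h^3 - 73*h^2 + 24*h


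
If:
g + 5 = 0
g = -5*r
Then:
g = -5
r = 1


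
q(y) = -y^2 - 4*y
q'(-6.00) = 8.00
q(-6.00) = -12.00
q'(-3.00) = 2.00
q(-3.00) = 3.00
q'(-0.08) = -3.84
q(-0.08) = 0.31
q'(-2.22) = 0.44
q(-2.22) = 3.95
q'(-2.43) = 0.86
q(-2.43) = 3.82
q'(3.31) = -10.62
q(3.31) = -24.20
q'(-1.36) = -1.28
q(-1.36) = 3.59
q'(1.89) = -7.78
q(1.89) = -11.13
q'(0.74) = -5.48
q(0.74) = -3.51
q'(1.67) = -7.34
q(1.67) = -9.47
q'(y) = -2*y - 4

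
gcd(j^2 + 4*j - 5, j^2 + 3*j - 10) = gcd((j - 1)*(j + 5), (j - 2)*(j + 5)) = j + 5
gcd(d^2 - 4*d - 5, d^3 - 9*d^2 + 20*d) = d - 5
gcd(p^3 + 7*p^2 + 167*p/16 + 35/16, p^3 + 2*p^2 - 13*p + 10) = p + 5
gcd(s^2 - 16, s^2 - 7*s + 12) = s - 4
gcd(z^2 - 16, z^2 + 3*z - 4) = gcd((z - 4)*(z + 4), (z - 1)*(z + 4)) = z + 4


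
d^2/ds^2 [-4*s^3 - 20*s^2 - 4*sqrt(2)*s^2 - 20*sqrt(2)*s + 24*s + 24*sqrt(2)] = -24*s - 40 - 8*sqrt(2)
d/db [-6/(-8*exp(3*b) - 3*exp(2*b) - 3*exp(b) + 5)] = (-144*exp(2*b) - 36*exp(b) - 18)*exp(b)/(8*exp(3*b) + 3*exp(2*b) + 3*exp(b) - 5)^2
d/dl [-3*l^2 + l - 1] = 1 - 6*l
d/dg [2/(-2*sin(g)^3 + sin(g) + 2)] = 4*(cos(g) - 3*cos(3*g))/(sin(g) - sin(3*g) - 4)^2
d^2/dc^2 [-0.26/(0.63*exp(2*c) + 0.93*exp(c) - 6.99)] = ((0.6552*exp(c) + 0.2418)*(0.63*exp(2*c) + 0.93*exp(c) - 6.99) - 0.26*(1.26*exp(c) + 0.93)*(2.52*exp(c) + 1.86)*exp(c))*exp(c)/(0.63*exp(2*c) + 0.93*exp(c) - 6.99)^3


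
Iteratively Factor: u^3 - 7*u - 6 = (u - 3)*(u^2 + 3*u + 2) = (u - 3)*(u + 2)*(u + 1)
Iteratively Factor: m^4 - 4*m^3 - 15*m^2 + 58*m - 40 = (m + 4)*(m^3 - 8*m^2 + 17*m - 10) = (m - 1)*(m + 4)*(m^2 - 7*m + 10) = (m - 5)*(m - 1)*(m + 4)*(m - 2)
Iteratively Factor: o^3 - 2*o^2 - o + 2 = (o - 1)*(o^2 - o - 2) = (o - 2)*(o - 1)*(o + 1)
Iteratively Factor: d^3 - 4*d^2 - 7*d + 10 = (d - 5)*(d^2 + d - 2) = (d - 5)*(d + 2)*(d - 1)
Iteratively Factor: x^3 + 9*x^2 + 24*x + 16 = (x + 4)*(x^2 + 5*x + 4) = (x + 1)*(x + 4)*(x + 4)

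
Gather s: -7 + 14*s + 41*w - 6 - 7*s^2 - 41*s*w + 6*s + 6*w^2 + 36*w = -7*s^2 + s*(20 - 41*w) + 6*w^2 + 77*w - 13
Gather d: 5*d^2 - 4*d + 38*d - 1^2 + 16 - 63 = 5*d^2 + 34*d - 48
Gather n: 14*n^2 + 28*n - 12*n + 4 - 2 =14*n^2 + 16*n + 2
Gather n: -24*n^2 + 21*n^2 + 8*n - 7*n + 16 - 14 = -3*n^2 + n + 2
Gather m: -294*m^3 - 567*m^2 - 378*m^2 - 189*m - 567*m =-294*m^3 - 945*m^2 - 756*m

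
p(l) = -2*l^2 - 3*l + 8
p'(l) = -4*l - 3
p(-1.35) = 8.40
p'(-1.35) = 2.40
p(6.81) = -105.18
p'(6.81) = -30.24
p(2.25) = -8.88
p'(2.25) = -12.00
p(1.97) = -5.67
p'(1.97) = -10.88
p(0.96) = 3.28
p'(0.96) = -6.84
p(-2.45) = 3.34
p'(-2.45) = 6.80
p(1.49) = -0.91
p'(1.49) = -8.96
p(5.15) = -60.50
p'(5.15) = -23.60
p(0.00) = 8.00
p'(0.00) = -3.00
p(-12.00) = -244.00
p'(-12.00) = 45.00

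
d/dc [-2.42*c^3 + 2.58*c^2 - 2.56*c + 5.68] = -7.26*c^2 + 5.16*c - 2.56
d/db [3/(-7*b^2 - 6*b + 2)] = 6*(7*b + 3)/(7*b^2 + 6*b - 2)^2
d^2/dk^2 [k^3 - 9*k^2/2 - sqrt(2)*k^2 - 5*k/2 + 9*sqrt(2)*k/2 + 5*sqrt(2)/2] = 6*k - 9 - 2*sqrt(2)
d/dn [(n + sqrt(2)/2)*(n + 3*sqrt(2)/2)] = 2*n + 2*sqrt(2)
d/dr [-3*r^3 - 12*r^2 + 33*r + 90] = -9*r^2 - 24*r + 33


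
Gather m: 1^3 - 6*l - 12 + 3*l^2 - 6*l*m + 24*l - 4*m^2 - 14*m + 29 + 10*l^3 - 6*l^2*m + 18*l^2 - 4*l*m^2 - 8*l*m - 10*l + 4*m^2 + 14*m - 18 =10*l^3 + 21*l^2 - 4*l*m^2 + 8*l + m*(-6*l^2 - 14*l)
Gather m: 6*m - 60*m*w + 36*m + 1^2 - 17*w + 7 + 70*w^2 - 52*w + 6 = m*(42 - 60*w) + 70*w^2 - 69*w + 14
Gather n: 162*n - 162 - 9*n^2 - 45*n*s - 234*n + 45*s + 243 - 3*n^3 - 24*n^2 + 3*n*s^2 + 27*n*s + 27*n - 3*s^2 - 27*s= -3*n^3 - 33*n^2 + n*(3*s^2 - 18*s - 45) - 3*s^2 + 18*s + 81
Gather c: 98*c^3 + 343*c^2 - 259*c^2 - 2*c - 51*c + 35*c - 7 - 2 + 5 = 98*c^3 + 84*c^2 - 18*c - 4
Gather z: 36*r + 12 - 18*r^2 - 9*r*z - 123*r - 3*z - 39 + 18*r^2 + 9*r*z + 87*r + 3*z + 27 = 0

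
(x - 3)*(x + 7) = x^2 + 4*x - 21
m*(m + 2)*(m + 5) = m^3 + 7*m^2 + 10*m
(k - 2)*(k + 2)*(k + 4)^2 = k^4 + 8*k^3 + 12*k^2 - 32*k - 64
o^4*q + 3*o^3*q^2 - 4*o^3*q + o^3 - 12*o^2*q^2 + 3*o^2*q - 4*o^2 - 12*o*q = o*(o - 4)*(o + 3*q)*(o*q + 1)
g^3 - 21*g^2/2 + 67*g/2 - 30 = (g - 5)*(g - 4)*(g - 3/2)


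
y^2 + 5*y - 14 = (y - 2)*(y + 7)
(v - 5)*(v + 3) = v^2 - 2*v - 15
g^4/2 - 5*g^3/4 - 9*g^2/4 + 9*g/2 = g*(g/2 + 1)*(g - 3)*(g - 3/2)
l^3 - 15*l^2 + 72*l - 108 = (l - 6)^2*(l - 3)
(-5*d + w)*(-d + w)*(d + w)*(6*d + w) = 30*d^4 - d^3*w - 31*d^2*w^2 + d*w^3 + w^4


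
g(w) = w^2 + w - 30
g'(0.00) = 1.00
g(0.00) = -30.00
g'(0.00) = 1.00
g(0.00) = -30.00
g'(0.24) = 1.48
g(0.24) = -29.70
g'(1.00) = 3.00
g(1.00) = -28.00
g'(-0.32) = 0.36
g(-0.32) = -30.22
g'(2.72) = 6.44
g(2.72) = -19.88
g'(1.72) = 4.44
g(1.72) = -25.32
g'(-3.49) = -5.98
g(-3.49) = -21.31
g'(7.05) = 15.10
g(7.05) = 26.75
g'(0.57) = 2.14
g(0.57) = -29.11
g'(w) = 2*w + 1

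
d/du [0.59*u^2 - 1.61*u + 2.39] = 1.18*u - 1.61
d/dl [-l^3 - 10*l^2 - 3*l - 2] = -3*l^2 - 20*l - 3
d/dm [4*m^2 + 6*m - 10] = 8*m + 6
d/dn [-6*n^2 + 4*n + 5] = 4 - 12*n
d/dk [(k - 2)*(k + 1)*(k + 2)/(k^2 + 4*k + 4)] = k*(k + 4)/(k^2 + 4*k + 4)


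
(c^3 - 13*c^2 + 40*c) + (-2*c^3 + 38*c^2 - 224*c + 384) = -c^3 + 25*c^2 - 184*c + 384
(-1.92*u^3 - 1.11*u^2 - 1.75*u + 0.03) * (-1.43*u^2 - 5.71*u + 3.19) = 2.7456*u^5 + 12.5505*u^4 + 2.7158*u^3 + 6.4087*u^2 - 5.7538*u + 0.0957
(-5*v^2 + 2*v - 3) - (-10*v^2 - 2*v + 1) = 5*v^2 + 4*v - 4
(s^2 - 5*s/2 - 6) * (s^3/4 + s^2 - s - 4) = s^5/4 + 3*s^4/8 - 5*s^3 - 15*s^2/2 + 16*s + 24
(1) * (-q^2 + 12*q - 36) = -q^2 + 12*q - 36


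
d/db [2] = 0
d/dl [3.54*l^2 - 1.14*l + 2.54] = 7.08*l - 1.14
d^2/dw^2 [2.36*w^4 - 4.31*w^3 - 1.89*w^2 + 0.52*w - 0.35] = 28.32*w^2 - 25.86*w - 3.78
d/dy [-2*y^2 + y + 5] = 1 - 4*y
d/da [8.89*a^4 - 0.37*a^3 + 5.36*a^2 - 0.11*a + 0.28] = 35.56*a^3 - 1.11*a^2 + 10.72*a - 0.11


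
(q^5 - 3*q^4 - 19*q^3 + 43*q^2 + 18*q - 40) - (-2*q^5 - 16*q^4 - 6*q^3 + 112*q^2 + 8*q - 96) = 3*q^5 + 13*q^4 - 13*q^3 - 69*q^2 + 10*q + 56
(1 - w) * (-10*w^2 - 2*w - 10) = 10*w^3 - 8*w^2 + 8*w - 10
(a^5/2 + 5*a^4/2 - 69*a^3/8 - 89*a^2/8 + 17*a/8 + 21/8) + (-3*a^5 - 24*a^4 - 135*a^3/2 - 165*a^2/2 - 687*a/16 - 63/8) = -5*a^5/2 - 43*a^4/2 - 609*a^3/8 - 749*a^2/8 - 653*a/16 - 21/4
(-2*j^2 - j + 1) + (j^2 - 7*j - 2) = -j^2 - 8*j - 1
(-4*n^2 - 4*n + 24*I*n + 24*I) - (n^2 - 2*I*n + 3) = -5*n^2 - 4*n + 26*I*n - 3 + 24*I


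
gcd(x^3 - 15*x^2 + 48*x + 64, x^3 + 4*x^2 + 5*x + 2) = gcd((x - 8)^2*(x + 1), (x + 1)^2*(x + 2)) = x + 1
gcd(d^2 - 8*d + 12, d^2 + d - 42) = d - 6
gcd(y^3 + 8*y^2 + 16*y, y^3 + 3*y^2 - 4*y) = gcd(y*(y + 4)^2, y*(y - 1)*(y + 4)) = y^2 + 4*y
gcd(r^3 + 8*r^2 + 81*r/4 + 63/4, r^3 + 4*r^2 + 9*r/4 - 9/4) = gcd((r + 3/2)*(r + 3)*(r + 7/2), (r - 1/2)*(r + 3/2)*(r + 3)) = r^2 + 9*r/2 + 9/2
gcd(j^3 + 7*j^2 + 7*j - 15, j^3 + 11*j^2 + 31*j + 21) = j + 3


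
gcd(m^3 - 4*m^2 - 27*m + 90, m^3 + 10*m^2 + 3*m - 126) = m - 3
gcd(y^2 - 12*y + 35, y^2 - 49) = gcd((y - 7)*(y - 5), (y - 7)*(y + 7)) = y - 7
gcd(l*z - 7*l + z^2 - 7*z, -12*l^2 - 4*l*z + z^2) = 1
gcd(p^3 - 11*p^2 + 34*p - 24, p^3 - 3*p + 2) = p - 1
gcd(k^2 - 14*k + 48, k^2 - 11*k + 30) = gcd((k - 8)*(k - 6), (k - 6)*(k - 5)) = k - 6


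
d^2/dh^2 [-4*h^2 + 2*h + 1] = -8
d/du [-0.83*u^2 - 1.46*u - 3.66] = -1.66*u - 1.46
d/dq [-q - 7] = -1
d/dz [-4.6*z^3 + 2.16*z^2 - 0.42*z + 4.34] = -13.8*z^2 + 4.32*z - 0.42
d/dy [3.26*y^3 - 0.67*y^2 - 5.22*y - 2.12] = 9.78*y^2 - 1.34*y - 5.22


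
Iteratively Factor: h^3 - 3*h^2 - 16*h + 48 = (h + 4)*(h^2 - 7*h + 12) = (h - 3)*(h + 4)*(h - 4)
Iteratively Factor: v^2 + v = (v)*(v + 1)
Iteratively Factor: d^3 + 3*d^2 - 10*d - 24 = (d + 2)*(d^2 + d - 12) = (d - 3)*(d + 2)*(d + 4)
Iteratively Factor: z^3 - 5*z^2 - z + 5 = (z - 1)*(z^2 - 4*z - 5) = (z - 1)*(z + 1)*(z - 5)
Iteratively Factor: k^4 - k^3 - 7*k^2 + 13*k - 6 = (k - 1)*(k^3 - 7*k + 6) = (k - 2)*(k - 1)*(k^2 + 2*k - 3) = (k - 2)*(k - 1)*(k + 3)*(k - 1)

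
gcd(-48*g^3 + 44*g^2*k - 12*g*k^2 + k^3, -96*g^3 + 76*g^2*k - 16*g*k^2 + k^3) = 12*g^2 - 8*g*k + k^2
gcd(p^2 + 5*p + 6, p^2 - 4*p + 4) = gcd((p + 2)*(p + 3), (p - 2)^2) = 1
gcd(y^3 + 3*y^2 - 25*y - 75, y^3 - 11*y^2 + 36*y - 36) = 1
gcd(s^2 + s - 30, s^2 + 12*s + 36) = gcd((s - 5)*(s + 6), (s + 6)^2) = s + 6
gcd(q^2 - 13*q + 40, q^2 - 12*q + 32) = q - 8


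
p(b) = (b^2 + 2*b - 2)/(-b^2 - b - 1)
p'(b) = (2*b + 1)*(b^2 + 2*b - 2)/(-b^2 - b - 1)^2 + (2*b + 2)/(-b^2 - b - 1) = (b^2 - 6*b - 4)/(b^4 + 2*b^3 + 3*b^2 + 2*b + 1)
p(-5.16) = -0.64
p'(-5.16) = 0.11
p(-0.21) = 2.85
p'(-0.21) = -3.87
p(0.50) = 0.43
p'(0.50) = -2.20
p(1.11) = -0.43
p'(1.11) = -0.84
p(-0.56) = 3.72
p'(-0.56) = -0.57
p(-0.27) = 3.07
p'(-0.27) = -3.58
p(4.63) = -1.06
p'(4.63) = -0.01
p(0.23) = 1.16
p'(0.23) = -3.24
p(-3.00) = -0.14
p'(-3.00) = 0.47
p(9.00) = -1.07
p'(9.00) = 0.00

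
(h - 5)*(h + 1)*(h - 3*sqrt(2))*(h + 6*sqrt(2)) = h^4 - 4*h^3 + 3*sqrt(2)*h^3 - 41*h^2 - 12*sqrt(2)*h^2 - 15*sqrt(2)*h + 144*h + 180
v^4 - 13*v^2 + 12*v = v*(v - 3)*(v - 1)*(v + 4)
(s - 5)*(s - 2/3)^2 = s^3 - 19*s^2/3 + 64*s/9 - 20/9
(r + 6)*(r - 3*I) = r^2 + 6*r - 3*I*r - 18*I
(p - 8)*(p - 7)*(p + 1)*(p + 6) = p^4 - 8*p^3 - 43*p^2 + 302*p + 336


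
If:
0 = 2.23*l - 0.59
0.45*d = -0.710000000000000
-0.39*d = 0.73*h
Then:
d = -1.58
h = 0.84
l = 0.26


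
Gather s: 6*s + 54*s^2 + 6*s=54*s^2 + 12*s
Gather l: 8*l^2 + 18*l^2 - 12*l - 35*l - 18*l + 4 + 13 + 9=26*l^2 - 65*l + 26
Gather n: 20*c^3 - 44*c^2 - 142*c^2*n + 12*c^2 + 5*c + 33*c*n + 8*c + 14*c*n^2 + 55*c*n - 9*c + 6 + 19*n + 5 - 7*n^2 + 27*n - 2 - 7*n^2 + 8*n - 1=20*c^3 - 32*c^2 + 4*c + n^2*(14*c - 14) + n*(-142*c^2 + 88*c + 54) + 8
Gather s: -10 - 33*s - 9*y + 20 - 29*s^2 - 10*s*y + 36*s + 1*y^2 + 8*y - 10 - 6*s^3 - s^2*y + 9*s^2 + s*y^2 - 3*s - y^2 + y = -6*s^3 + s^2*(-y - 20) + s*(y^2 - 10*y)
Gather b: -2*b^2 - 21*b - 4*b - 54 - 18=-2*b^2 - 25*b - 72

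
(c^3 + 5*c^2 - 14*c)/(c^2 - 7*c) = (c^2 + 5*c - 14)/(c - 7)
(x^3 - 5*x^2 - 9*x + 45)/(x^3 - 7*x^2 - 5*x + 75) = (x - 3)/(x - 5)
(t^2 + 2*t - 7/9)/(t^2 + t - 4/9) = (3*t + 7)/(3*t + 4)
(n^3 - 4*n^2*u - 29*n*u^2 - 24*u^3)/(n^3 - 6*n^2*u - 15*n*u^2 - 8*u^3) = (n + 3*u)/(n + u)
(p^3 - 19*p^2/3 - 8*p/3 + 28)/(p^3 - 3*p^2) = (3*p^3 - 19*p^2 - 8*p + 84)/(3*p^2*(p - 3))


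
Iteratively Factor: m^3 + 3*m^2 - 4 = (m + 2)*(m^2 + m - 2) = (m + 2)^2*(m - 1)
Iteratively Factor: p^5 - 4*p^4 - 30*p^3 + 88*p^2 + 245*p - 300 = (p - 5)*(p^4 + p^3 - 25*p^2 - 37*p + 60) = (p - 5)*(p + 3)*(p^3 - 2*p^2 - 19*p + 20) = (p - 5)*(p - 1)*(p + 3)*(p^2 - p - 20) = (p - 5)*(p - 1)*(p + 3)*(p + 4)*(p - 5)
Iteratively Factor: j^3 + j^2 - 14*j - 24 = (j - 4)*(j^2 + 5*j + 6) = (j - 4)*(j + 2)*(j + 3)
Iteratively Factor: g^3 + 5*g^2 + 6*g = (g + 2)*(g^2 + 3*g) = g*(g + 2)*(g + 3)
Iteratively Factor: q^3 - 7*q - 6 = (q + 2)*(q^2 - 2*q - 3) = (q - 3)*(q + 2)*(q + 1)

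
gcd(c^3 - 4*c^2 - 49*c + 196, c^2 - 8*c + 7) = c - 7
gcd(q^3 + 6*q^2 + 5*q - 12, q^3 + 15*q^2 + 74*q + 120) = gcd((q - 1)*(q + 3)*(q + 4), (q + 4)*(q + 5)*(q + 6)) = q + 4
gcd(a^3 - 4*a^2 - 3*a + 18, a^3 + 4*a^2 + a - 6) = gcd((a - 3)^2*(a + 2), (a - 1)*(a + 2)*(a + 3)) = a + 2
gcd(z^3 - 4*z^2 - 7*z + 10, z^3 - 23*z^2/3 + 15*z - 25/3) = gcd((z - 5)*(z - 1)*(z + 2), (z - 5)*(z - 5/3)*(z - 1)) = z^2 - 6*z + 5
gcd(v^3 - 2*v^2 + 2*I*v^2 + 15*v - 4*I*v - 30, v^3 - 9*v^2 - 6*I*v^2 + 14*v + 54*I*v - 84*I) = v - 2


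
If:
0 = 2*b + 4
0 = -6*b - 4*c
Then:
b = -2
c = 3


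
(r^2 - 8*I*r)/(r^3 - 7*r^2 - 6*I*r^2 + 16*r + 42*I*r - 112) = r/(r^2 + r*(-7 + 2*I) - 14*I)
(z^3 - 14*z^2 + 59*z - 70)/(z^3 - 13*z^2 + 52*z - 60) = (z - 7)/(z - 6)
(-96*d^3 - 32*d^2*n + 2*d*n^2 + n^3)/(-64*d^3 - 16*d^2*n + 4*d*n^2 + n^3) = (6*d - n)/(4*d - n)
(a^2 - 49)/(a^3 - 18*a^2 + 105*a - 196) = (a + 7)/(a^2 - 11*a + 28)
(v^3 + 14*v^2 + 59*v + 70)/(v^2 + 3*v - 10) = (v^2 + 9*v + 14)/(v - 2)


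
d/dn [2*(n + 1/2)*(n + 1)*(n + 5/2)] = 6*n^2 + 16*n + 17/2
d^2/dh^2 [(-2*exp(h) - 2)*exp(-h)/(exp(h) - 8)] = 2*(-exp(3*h) - 12*exp(2*h) + 24*exp(h) - 64)*exp(-h)/(exp(3*h) - 24*exp(2*h) + 192*exp(h) - 512)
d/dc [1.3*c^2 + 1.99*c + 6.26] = 2.6*c + 1.99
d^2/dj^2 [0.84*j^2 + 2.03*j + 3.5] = 1.68000000000000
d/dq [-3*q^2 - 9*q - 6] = -6*q - 9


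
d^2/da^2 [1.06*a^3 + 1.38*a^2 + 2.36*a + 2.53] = 6.36*a + 2.76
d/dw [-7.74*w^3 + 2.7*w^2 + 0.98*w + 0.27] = -23.22*w^2 + 5.4*w + 0.98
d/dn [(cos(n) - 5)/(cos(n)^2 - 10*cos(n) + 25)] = sin(n)/(cos(n) - 5)^2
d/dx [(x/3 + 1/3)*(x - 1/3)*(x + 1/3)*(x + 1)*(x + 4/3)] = 5*x^4/3 + 40*x^3/9 + 32*x^2/9 + 52*x/81 - 11/81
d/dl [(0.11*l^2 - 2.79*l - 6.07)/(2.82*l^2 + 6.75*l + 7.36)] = (8.6103*l^2 + 35.854*l + 20.4381)/(7.9524*l^4 + 38.07*l^3 + 87.0729*l^2 + 99.36*l + 54.1696)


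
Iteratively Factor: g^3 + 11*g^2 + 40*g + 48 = (g + 4)*(g^2 + 7*g + 12) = (g + 4)^2*(g + 3)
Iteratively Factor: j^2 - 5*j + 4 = (j - 4)*(j - 1)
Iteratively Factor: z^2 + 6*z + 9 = (z + 3)*(z + 3)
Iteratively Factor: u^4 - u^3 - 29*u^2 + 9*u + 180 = (u + 4)*(u^3 - 5*u^2 - 9*u + 45) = (u - 5)*(u + 4)*(u^2 - 9) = (u - 5)*(u + 3)*(u + 4)*(u - 3)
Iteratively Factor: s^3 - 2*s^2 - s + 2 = (s - 2)*(s^2 - 1) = (s - 2)*(s - 1)*(s + 1)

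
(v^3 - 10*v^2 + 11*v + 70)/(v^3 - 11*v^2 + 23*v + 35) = (v + 2)/(v + 1)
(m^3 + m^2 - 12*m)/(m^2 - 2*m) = (m^2 + m - 12)/(m - 2)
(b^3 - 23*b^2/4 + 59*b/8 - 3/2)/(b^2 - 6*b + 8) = (8*b^2 - 14*b + 3)/(8*(b - 2))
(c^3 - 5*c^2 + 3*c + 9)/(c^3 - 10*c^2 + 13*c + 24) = (c - 3)/(c - 8)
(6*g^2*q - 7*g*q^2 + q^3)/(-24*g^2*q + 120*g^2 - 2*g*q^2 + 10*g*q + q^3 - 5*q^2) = q*(-g + q)/(4*g*q - 20*g + q^2 - 5*q)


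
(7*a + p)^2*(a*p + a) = 49*a^3*p + 49*a^3 + 14*a^2*p^2 + 14*a^2*p + a*p^3 + a*p^2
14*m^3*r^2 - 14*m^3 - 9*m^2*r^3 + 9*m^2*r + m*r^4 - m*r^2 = (-7*m + r)*(-2*m + r)*(r - 1)*(m*r + m)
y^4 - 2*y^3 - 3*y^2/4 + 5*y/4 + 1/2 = (y - 2)*(y - 1)*(y + 1/2)^2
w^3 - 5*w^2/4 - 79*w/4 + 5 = (w - 5)*(w - 1/4)*(w + 4)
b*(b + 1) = b^2 + b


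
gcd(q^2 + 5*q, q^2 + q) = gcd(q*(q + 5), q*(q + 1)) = q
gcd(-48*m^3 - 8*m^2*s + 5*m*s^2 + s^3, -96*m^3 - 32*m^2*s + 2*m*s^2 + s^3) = 16*m^2 + 8*m*s + s^2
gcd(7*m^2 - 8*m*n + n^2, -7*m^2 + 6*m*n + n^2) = m - n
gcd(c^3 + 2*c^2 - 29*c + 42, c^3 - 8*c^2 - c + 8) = 1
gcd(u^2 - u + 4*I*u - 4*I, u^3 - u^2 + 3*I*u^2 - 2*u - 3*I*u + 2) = u - 1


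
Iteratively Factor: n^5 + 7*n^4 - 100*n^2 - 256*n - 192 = (n + 4)*(n^4 + 3*n^3 - 12*n^2 - 52*n - 48) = (n + 2)*(n + 4)*(n^3 + n^2 - 14*n - 24) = (n + 2)*(n + 3)*(n + 4)*(n^2 - 2*n - 8) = (n + 2)^2*(n + 3)*(n + 4)*(n - 4)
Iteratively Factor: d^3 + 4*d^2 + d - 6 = (d - 1)*(d^2 + 5*d + 6) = (d - 1)*(d + 2)*(d + 3)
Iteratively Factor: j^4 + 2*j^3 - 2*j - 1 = (j + 1)*(j^3 + j^2 - j - 1) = (j + 1)^2*(j^2 - 1) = (j - 1)*(j + 1)^2*(j + 1)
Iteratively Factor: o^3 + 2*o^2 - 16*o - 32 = (o + 2)*(o^2 - 16) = (o - 4)*(o + 2)*(o + 4)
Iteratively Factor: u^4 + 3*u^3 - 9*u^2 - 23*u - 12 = (u + 1)*(u^3 + 2*u^2 - 11*u - 12) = (u + 1)^2*(u^2 + u - 12) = (u - 3)*(u + 1)^2*(u + 4)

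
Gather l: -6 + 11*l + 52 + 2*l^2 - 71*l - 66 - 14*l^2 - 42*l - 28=-12*l^2 - 102*l - 48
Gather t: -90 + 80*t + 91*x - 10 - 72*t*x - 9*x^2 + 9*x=t*(80 - 72*x) - 9*x^2 + 100*x - 100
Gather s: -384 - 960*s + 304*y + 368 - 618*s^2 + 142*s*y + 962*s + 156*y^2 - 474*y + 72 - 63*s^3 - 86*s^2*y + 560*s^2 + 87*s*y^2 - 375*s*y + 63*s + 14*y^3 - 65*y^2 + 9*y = -63*s^3 + s^2*(-86*y - 58) + s*(87*y^2 - 233*y + 65) + 14*y^3 + 91*y^2 - 161*y + 56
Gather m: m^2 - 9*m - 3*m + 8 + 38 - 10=m^2 - 12*m + 36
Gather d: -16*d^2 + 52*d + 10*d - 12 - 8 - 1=-16*d^2 + 62*d - 21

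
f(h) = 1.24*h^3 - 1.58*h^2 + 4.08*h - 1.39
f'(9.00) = 276.96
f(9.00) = 811.31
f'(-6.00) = 156.96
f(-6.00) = -350.59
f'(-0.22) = 4.96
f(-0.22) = -2.38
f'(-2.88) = 44.04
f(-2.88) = -55.87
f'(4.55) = 66.72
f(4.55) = 101.27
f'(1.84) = 10.86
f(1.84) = 8.49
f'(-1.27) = 14.09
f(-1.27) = -11.66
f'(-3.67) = 65.78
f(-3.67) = -98.94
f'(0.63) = 3.57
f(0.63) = 0.86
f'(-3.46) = 59.55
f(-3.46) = -85.78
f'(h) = 3.72*h^2 - 3.16*h + 4.08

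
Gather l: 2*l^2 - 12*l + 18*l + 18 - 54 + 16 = 2*l^2 + 6*l - 20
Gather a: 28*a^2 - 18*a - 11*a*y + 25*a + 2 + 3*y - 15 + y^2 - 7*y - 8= 28*a^2 + a*(7 - 11*y) + y^2 - 4*y - 21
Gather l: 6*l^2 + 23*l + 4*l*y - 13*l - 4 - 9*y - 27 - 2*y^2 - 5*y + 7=6*l^2 + l*(4*y + 10) - 2*y^2 - 14*y - 24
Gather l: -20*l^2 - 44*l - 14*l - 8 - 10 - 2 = -20*l^2 - 58*l - 20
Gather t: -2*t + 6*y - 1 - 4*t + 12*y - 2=-6*t + 18*y - 3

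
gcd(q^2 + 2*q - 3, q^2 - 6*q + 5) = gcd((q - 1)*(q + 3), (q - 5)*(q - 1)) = q - 1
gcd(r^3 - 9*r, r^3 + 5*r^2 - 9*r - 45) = r^2 - 9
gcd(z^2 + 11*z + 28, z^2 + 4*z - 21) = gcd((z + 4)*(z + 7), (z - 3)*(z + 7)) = z + 7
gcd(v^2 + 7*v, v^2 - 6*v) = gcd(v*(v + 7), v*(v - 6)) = v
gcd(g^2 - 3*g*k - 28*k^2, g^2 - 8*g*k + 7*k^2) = g - 7*k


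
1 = 1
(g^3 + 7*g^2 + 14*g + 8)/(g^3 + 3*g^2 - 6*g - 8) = (g + 2)/(g - 2)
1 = 1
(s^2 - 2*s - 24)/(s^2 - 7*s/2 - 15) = 2*(s + 4)/(2*s + 5)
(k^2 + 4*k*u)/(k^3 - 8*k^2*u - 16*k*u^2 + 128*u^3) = k/(k^2 - 12*k*u + 32*u^2)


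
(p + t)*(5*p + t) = 5*p^2 + 6*p*t + t^2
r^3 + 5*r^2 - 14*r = r*(r - 2)*(r + 7)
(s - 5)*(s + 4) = s^2 - s - 20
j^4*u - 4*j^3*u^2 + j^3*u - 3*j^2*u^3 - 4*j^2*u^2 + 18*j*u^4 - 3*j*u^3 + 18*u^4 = (j - 3*u)^2*(j + 2*u)*(j*u + u)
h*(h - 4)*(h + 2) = h^3 - 2*h^2 - 8*h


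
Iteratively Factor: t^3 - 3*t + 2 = (t - 1)*(t^2 + t - 2) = (t - 1)*(t + 2)*(t - 1)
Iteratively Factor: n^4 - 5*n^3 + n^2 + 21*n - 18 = (n - 3)*(n^3 - 2*n^2 - 5*n + 6) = (n - 3)*(n - 1)*(n^2 - n - 6) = (n - 3)*(n - 1)*(n + 2)*(n - 3)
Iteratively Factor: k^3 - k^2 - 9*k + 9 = (k + 3)*(k^2 - 4*k + 3) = (k - 1)*(k + 3)*(k - 3)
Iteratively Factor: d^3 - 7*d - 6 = (d - 3)*(d^2 + 3*d + 2) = (d - 3)*(d + 2)*(d + 1)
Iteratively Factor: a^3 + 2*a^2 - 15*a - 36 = (a + 3)*(a^2 - a - 12) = (a + 3)^2*(a - 4)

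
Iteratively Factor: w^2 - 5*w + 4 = (w - 1)*(w - 4)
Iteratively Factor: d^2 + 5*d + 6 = (d + 3)*(d + 2)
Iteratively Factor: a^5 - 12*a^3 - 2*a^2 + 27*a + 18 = (a - 2)*(a^4 + 2*a^3 - 8*a^2 - 18*a - 9) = (a - 2)*(a + 3)*(a^3 - a^2 - 5*a - 3) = (a - 2)*(a + 1)*(a + 3)*(a^2 - 2*a - 3) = (a - 2)*(a + 1)^2*(a + 3)*(a - 3)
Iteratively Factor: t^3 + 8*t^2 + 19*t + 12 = (t + 4)*(t^2 + 4*t + 3) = (t + 3)*(t + 4)*(t + 1)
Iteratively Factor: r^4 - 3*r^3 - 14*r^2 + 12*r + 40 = (r - 2)*(r^3 - r^2 - 16*r - 20) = (r - 5)*(r - 2)*(r^2 + 4*r + 4) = (r - 5)*(r - 2)*(r + 2)*(r + 2)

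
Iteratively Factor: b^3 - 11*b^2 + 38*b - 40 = (b - 5)*(b^2 - 6*b + 8) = (b - 5)*(b - 2)*(b - 4)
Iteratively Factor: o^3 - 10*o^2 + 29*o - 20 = (o - 5)*(o^2 - 5*o + 4) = (o - 5)*(o - 4)*(o - 1)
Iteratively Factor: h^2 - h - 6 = (h - 3)*(h + 2)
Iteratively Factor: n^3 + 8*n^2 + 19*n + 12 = (n + 4)*(n^2 + 4*n + 3) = (n + 1)*(n + 4)*(n + 3)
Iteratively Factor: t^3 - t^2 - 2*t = (t)*(t^2 - t - 2) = t*(t - 2)*(t + 1)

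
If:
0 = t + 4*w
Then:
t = -4*w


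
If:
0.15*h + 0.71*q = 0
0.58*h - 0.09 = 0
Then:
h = 0.16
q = -0.03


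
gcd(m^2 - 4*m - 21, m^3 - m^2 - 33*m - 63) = m^2 - 4*m - 21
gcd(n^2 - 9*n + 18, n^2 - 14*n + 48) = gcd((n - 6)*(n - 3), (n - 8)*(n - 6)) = n - 6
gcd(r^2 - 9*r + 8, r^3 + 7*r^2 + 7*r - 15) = r - 1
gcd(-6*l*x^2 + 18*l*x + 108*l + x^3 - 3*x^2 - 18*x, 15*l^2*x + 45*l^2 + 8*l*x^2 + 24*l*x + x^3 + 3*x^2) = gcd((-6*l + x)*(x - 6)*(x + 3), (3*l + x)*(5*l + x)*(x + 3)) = x + 3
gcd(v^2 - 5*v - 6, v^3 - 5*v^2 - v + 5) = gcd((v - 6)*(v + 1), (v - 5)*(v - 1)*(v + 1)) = v + 1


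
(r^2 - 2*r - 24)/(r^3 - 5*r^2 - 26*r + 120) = (r + 4)/(r^2 + r - 20)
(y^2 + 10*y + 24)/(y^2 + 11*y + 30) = (y + 4)/(y + 5)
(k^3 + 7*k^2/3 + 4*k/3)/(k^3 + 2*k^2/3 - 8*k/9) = 3*(k + 1)/(3*k - 2)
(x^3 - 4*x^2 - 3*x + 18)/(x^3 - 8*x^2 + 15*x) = (x^2 - x - 6)/(x*(x - 5))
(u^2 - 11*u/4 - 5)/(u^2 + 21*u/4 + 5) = (u - 4)/(u + 4)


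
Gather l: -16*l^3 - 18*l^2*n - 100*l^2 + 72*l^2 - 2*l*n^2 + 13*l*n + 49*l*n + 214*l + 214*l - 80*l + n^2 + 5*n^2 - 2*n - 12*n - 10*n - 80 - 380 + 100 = -16*l^3 + l^2*(-18*n - 28) + l*(-2*n^2 + 62*n + 348) + 6*n^2 - 24*n - 360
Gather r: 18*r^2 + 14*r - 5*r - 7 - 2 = 18*r^2 + 9*r - 9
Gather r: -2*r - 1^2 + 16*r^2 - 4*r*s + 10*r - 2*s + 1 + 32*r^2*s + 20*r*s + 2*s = r^2*(32*s + 16) + r*(16*s + 8)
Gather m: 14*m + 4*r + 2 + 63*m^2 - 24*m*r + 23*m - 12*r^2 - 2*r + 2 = 63*m^2 + m*(37 - 24*r) - 12*r^2 + 2*r + 4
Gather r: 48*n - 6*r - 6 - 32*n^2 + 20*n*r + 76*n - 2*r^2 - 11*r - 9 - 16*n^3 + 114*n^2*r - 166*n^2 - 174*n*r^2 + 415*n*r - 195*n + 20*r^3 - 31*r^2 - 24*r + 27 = -16*n^3 - 198*n^2 - 71*n + 20*r^3 + r^2*(-174*n - 33) + r*(114*n^2 + 435*n - 41) + 12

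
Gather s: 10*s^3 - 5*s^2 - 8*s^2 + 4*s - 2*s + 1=10*s^3 - 13*s^2 + 2*s + 1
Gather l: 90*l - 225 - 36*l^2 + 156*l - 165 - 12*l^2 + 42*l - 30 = -48*l^2 + 288*l - 420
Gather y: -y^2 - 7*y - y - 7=-y^2 - 8*y - 7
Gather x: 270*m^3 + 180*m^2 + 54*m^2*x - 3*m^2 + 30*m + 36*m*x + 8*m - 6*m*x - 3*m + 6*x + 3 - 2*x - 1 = 270*m^3 + 177*m^2 + 35*m + x*(54*m^2 + 30*m + 4) + 2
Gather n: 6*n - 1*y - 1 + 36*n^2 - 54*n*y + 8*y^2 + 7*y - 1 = 36*n^2 + n*(6 - 54*y) + 8*y^2 + 6*y - 2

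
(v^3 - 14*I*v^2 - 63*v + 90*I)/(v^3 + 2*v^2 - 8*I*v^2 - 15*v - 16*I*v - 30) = (v - 6*I)/(v + 2)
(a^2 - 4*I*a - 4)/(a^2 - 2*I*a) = (a - 2*I)/a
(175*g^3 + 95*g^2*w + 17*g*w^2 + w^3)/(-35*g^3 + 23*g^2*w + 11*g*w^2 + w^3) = (5*g + w)/(-g + w)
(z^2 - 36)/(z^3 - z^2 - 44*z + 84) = (z + 6)/(z^2 + 5*z - 14)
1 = 1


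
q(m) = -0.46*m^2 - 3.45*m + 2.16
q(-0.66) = 4.24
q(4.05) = -19.36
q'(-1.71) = -1.88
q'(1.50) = -4.83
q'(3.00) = -6.21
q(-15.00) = -49.59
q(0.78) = -0.81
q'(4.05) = -7.18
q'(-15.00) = 10.35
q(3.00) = -12.33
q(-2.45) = 7.85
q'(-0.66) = -2.84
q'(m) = -0.92*m - 3.45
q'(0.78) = -4.17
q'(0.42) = -3.84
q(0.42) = 0.63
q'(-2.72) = -0.95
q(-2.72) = 8.14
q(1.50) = -4.05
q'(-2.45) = -1.20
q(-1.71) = 6.71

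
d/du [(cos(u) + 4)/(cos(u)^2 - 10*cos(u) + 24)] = (cos(u)^2 + 8*cos(u) - 64)*sin(u)/(cos(u)^2 - 10*cos(u) + 24)^2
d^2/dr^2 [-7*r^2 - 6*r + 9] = -14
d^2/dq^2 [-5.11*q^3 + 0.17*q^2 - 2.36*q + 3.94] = 0.34 - 30.66*q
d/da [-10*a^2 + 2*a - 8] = 2 - 20*a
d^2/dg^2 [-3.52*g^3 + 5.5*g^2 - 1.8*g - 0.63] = 11.0 - 21.12*g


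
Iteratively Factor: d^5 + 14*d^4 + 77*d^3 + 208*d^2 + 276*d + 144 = (d + 2)*(d^4 + 12*d^3 + 53*d^2 + 102*d + 72) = (d + 2)*(d + 3)*(d^3 + 9*d^2 + 26*d + 24) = (d + 2)^2*(d + 3)*(d^2 + 7*d + 12) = (d + 2)^2*(d + 3)^2*(d + 4)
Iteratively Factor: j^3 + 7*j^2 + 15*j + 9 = (j + 3)*(j^2 + 4*j + 3) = (j + 3)^2*(j + 1)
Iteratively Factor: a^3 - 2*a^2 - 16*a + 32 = (a - 2)*(a^2 - 16) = (a - 4)*(a - 2)*(a + 4)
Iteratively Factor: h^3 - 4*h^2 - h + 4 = (h - 4)*(h^2 - 1) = (h - 4)*(h - 1)*(h + 1)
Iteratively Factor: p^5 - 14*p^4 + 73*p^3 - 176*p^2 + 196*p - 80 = (p - 4)*(p^4 - 10*p^3 + 33*p^2 - 44*p + 20) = (p - 4)*(p - 1)*(p^3 - 9*p^2 + 24*p - 20) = (p - 4)*(p - 2)*(p - 1)*(p^2 - 7*p + 10) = (p - 4)*(p - 2)^2*(p - 1)*(p - 5)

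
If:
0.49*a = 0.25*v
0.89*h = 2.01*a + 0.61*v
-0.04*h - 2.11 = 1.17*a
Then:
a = -1.61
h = -5.78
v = -3.15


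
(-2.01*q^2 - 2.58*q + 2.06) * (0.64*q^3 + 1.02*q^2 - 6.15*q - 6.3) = -1.2864*q^5 - 3.7014*q^4 + 11.0483*q^3 + 30.6312*q^2 + 3.585*q - 12.978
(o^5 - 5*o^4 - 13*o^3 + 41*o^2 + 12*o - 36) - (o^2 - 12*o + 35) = o^5 - 5*o^4 - 13*o^3 + 40*o^2 + 24*o - 71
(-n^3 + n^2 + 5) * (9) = -9*n^3 + 9*n^2 + 45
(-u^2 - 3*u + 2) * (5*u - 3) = -5*u^3 - 12*u^2 + 19*u - 6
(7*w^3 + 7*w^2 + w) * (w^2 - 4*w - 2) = 7*w^5 - 21*w^4 - 41*w^3 - 18*w^2 - 2*w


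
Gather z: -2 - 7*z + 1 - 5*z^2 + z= -5*z^2 - 6*z - 1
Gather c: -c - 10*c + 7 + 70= 77 - 11*c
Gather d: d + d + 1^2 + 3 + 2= 2*d + 6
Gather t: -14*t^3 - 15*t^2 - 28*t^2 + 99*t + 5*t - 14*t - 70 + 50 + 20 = -14*t^3 - 43*t^2 + 90*t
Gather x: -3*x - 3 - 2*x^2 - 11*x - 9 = -2*x^2 - 14*x - 12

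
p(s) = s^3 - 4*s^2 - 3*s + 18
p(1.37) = 8.95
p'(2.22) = -5.97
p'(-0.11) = -2.08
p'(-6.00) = 153.00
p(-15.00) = -4212.00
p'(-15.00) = 792.00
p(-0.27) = 18.50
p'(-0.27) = -0.62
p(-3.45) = -60.32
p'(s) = 3*s^2 - 8*s - 3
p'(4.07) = 14.13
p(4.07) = 6.95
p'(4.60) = 23.68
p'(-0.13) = -1.91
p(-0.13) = 18.32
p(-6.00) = -324.00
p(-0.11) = 18.28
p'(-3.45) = 60.31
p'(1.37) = -8.33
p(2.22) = 2.57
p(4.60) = 16.90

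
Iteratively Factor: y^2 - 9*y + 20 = (y - 5)*(y - 4)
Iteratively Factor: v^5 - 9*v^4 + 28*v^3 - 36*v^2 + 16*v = (v - 4)*(v^4 - 5*v^3 + 8*v^2 - 4*v) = (v - 4)*(v - 2)*(v^3 - 3*v^2 + 2*v) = (v - 4)*(v - 2)^2*(v^2 - v) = v*(v - 4)*(v - 2)^2*(v - 1)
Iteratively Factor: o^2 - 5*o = (o - 5)*(o)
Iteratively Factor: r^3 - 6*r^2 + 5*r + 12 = (r - 3)*(r^2 - 3*r - 4) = (r - 4)*(r - 3)*(r + 1)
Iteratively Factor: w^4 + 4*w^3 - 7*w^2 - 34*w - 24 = (w + 2)*(w^3 + 2*w^2 - 11*w - 12) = (w + 1)*(w + 2)*(w^2 + w - 12) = (w + 1)*(w + 2)*(w + 4)*(w - 3)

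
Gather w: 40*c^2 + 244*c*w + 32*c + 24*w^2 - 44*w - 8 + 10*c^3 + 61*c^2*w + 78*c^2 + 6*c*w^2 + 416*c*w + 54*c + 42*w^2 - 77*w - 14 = 10*c^3 + 118*c^2 + 86*c + w^2*(6*c + 66) + w*(61*c^2 + 660*c - 121) - 22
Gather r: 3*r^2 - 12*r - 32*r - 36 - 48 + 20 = 3*r^2 - 44*r - 64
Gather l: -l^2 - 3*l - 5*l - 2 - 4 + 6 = -l^2 - 8*l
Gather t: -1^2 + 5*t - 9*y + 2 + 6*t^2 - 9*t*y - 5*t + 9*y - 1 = 6*t^2 - 9*t*y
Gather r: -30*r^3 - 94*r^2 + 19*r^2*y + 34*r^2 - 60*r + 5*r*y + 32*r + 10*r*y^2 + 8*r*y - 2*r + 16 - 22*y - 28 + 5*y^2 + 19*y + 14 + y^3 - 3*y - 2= -30*r^3 + r^2*(19*y - 60) + r*(10*y^2 + 13*y - 30) + y^3 + 5*y^2 - 6*y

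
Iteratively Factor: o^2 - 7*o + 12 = (o - 4)*(o - 3)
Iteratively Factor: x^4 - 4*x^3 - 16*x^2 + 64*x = (x - 4)*(x^3 - 16*x) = (x - 4)*(x + 4)*(x^2 - 4*x) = x*(x - 4)*(x + 4)*(x - 4)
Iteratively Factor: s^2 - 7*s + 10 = (s - 5)*(s - 2)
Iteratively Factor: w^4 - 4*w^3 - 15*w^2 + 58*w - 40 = (w - 1)*(w^3 - 3*w^2 - 18*w + 40) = (w - 2)*(w - 1)*(w^2 - w - 20) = (w - 5)*(w - 2)*(w - 1)*(w + 4)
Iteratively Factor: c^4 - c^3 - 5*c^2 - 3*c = (c + 1)*(c^3 - 2*c^2 - 3*c) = (c + 1)^2*(c^2 - 3*c) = c*(c + 1)^2*(c - 3)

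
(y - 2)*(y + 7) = y^2 + 5*y - 14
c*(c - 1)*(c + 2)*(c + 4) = c^4 + 5*c^3 + 2*c^2 - 8*c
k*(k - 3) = k^2 - 3*k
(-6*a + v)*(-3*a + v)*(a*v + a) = 18*a^3*v + 18*a^3 - 9*a^2*v^2 - 9*a^2*v + a*v^3 + a*v^2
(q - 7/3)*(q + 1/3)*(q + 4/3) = q^3 - 2*q^2/3 - 31*q/9 - 28/27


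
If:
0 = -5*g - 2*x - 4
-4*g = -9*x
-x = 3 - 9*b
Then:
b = 143/477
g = -36/53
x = -16/53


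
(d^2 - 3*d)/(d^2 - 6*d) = (d - 3)/(d - 6)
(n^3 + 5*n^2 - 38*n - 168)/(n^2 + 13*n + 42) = (n^2 - 2*n - 24)/(n + 6)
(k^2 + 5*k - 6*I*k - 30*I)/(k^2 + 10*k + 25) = (k - 6*I)/(k + 5)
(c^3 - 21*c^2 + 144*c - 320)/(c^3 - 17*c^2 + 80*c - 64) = (c - 5)/(c - 1)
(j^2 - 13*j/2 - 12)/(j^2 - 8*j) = (j + 3/2)/j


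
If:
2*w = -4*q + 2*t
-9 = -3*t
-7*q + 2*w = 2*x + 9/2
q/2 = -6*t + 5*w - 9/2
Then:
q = -5/7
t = 3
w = 31/7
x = 131/28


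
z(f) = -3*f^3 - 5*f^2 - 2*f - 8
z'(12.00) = -1418.00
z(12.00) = -5936.00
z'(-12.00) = -1178.00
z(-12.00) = 4480.00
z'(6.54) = -452.34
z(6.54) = -1074.12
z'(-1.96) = -16.97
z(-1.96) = -0.70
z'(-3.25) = -64.56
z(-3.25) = 48.67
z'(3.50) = -147.25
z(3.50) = -204.88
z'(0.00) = -2.00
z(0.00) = -8.00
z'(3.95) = -181.92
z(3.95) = -278.80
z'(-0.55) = 0.78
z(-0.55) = -7.91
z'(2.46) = -81.06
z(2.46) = -87.84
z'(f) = -9*f^2 - 10*f - 2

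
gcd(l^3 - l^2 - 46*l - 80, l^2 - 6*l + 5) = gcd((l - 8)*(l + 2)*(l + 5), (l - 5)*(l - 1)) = 1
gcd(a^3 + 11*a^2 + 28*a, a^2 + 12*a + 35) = a + 7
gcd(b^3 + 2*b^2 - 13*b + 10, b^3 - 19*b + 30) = b^2 + 3*b - 10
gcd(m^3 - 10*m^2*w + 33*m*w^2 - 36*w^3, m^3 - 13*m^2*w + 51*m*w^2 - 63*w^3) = m^2 - 6*m*w + 9*w^2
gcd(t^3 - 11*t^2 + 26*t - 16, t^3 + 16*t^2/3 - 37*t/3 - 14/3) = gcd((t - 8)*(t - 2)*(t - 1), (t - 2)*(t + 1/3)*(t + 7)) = t - 2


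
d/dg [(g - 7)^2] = 2*g - 14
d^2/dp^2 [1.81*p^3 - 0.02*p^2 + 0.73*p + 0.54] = 10.86*p - 0.04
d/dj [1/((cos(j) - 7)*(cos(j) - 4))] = (2*cos(j) - 11)*sin(j)/((cos(j) - 7)^2*(cos(j) - 4)^2)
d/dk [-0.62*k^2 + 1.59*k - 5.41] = 1.59 - 1.24*k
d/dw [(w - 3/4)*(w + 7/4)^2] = (4*w + 7)*(12*w + 1)/16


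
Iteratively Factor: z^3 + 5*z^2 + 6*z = (z + 3)*(z^2 + 2*z) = (z + 2)*(z + 3)*(z)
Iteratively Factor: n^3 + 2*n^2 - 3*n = (n)*(n^2 + 2*n - 3) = n*(n - 1)*(n + 3)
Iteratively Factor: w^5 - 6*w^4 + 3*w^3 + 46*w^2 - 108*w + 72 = (w - 2)*(w^4 - 4*w^3 - 5*w^2 + 36*w - 36) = (w - 2)*(w + 3)*(w^3 - 7*w^2 + 16*w - 12) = (w - 2)^2*(w + 3)*(w^2 - 5*w + 6) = (w - 2)^3*(w + 3)*(w - 3)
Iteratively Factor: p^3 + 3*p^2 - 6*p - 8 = (p + 1)*(p^2 + 2*p - 8) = (p + 1)*(p + 4)*(p - 2)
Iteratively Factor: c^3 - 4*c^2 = (c)*(c^2 - 4*c) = c*(c - 4)*(c)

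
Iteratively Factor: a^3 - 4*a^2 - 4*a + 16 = (a - 4)*(a^2 - 4) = (a - 4)*(a - 2)*(a + 2)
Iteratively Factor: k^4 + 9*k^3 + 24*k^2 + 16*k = (k + 1)*(k^3 + 8*k^2 + 16*k) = k*(k + 1)*(k^2 + 8*k + 16) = k*(k + 1)*(k + 4)*(k + 4)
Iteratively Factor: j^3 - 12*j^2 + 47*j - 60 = (j - 5)*(j^2 - 7*j + 12) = (j - 5)*(j - 4)*(j - 3)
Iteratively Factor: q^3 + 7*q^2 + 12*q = (q + 4)*(q^2 + 3*q) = q*(q + 4)*(q + 3)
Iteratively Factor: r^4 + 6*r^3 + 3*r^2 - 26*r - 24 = (r + 3)*(r^3 + 3*r^2 - 6*r - 8) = (r - 2)*(r + 3)*(r^2 + 5*r + 4) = (r - 2)*(r + 1)*(r + 3)*(r + 4)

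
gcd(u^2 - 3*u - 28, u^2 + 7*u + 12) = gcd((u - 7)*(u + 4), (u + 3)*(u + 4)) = u + 4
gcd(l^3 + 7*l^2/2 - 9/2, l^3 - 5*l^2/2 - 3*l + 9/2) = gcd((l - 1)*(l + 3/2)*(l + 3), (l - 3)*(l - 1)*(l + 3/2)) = l^2 + l/2 - 3/2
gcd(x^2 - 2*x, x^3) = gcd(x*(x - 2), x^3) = x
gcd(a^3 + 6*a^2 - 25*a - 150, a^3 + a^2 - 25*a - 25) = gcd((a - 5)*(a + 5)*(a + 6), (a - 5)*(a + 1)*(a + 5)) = a^2 - 25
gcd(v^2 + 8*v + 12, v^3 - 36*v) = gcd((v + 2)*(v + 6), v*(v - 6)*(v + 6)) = v + 6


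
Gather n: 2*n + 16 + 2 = 2*n + 18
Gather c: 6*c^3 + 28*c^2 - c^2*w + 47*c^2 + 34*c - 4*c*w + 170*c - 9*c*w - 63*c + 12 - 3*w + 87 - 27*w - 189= 6*c^3 + c^2*(75 - w) + c*(141 - 13*w) - 30*w - 90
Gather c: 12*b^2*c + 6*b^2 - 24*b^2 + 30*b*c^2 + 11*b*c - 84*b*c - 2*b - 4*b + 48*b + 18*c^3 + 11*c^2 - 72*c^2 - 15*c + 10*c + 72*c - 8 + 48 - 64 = -18*b^2 + 42*b + 18*c^3 + c^2*(30*b - 61) + c*(12*b^2 - 73*b + 67) - 24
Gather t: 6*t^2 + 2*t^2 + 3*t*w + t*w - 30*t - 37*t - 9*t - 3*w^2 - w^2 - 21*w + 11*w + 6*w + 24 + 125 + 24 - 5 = 8*t^2 + t*(4*w - 76) - 4*w^2 - 4*w + 168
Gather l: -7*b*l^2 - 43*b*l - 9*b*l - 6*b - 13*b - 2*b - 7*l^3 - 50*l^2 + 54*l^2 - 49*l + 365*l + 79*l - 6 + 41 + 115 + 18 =-21*b - 7*l^3 + l^2*(4 - 7*b) + l*(395 - 52*b) + 168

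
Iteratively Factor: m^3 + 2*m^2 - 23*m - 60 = (m + 4)*(m^2 - 2*m - 15) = (m - 5)*(m + 4)*(m + 3)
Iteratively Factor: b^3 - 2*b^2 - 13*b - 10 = (b - 5)*(b^2 + 3*b + 2) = (b - 5)*(b + 2)*(b + 1)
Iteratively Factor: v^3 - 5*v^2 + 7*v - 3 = (v - 1)*(v^2 - 4*v + 3) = (v - 1)^2*(v - 3)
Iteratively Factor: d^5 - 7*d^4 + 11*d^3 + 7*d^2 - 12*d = (d - 1)*(d^4 - 6*d^3 + 5*d^2 + 12*d) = (d - 3)*(d - 1)*(d^3 - 3*d^2 - 4*d) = (d - 3)*(d - 1)*(d + 1)*(d^2 - 4*d) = d*(d - 3)*(d - 1)*(d + 1)*(d - 4)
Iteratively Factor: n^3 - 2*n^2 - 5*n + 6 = (n + 2)*(n^2 - 4*n + 3) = (n - 3)*(n + 2)*(n - 1)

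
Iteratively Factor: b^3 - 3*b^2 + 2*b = (b - 2)*(b^2 - b) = (b - 2)*(b - 1)*(b)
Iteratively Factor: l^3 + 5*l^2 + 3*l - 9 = (l + 3)*(l^2 + 2*l - 3) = (l - 1)*(l + 3)*(l + 3)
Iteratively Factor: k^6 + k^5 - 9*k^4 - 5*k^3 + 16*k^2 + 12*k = (k - 2)*(k^5 + 3*k^4 - 3*k^3 - 11*k^2 - 6*k) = k*(k - 2)*(k^4 + 3*k^3 - 3*k^2 - 11*k - 6) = k*(k - 2)^2*(k^3 + 5*k^2 + 7*k + 3) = k*(k - 2)^2*(k + 3)*(k^2 + 2*k + 1) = k*(k - 2)^2*(k + 1)*(k + 3)*(k + 1)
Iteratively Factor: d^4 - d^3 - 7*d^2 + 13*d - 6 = (d - 1)*(d^3 - 7*d + 6) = (d - 1)*(d + 3)*(d^2 - 3*d + 2) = (d - 1)^2*(d + 3)*(d - 2)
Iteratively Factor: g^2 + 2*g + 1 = (g + 1)*(g + 1)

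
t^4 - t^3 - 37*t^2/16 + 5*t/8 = t*(t - 2)*(t - 1/4)*(t + 5/4)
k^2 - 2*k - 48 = (k - 8)*(k + 6)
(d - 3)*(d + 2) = d^2 - d - 6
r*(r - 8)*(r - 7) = r^3 - 15*r^2 + 56*r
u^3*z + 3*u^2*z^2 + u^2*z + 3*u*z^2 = u*(u + 3*z)*(u*z + z)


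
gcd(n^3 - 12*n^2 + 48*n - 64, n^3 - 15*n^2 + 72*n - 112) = n^2 - 8*n + 16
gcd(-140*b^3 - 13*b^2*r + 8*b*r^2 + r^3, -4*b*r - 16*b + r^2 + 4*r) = -4*b + r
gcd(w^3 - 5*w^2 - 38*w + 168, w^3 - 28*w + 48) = w^2 + 2*w - 24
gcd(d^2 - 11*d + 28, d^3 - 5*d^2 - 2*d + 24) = d - 4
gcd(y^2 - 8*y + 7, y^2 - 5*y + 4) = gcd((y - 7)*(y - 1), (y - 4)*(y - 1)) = y - 1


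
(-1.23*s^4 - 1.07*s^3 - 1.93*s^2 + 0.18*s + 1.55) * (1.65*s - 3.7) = -2.0295*s^5 + 2.7855*s^4 + 0.774500000000001*s^3 + 7.438*s^2 + 1.8915*s - 5.735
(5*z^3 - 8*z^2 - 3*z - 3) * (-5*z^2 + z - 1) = -25*z^5 + 45*z^4 + 2*z^3 + 20*z^2 + 3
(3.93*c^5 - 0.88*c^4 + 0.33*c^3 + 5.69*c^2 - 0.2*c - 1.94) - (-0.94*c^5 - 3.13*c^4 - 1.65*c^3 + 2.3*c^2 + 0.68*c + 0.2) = 4.87*c^5 + 2.25*c^4 + 1.98*c^3 + 3.39*c^2 - 0.88*c - 2.14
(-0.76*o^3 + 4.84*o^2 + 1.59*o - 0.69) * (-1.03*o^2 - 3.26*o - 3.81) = 0.7828*o^5 - 2.5076*o^4 - 14.5205*o^3 - 22.9131*o^2 - 3.8085*o + 2.6289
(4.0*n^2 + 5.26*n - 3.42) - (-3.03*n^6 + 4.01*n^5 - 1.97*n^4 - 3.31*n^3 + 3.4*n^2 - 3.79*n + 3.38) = 3.03*n^6 - 4.01*n^5 + 1.97*n^4 + 3.31*n^3 + 0.6*n^2 + 9.05*n - 6.8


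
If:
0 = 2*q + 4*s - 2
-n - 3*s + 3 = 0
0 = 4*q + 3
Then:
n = 3/8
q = -3/4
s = 7/8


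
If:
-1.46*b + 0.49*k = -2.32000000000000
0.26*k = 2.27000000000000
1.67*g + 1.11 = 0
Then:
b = 4.52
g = -0.66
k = 8.73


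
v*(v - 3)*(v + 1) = v^3 - 2*v^2 - 3*v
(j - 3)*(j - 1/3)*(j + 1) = j^3 - 7*j^2/3 - 7*j/3 + 1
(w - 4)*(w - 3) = w^2 - 7*w + 12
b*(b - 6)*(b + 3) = b^3 - 3*b^2 - 18*b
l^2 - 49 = (l - 7)*(l + 7)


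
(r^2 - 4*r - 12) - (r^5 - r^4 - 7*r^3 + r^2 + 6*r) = -r^5 + r^4 + 7*r^3 - 10*r - 12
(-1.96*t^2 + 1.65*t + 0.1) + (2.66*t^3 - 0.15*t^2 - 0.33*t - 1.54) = 2.66*t^3 - 2.11*t^2 + 1.32*t - 1.44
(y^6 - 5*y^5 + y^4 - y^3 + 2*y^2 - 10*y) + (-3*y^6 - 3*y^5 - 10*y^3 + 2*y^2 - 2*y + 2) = -2*y^6 - 8*y^5 + y^4 - 11*y^3 + 4*y^2 - 12*y + 2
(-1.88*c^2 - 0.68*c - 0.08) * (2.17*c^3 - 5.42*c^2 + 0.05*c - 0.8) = -4.0796*c^5 + 8.714*c^4 + 3.418*c^3 + 1.9036*c^2 + 0.54*c + 0.064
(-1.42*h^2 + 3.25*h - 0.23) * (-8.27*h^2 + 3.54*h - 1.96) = 11.7434*h^4 - 31.9043*h^3 + 16.1903*h^2 - 7.1842*h + 0.4508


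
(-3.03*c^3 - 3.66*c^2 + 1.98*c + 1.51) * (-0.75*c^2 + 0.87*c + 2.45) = 2.2725*c^5 + 0.1089*c^4 - 12.0927*c^3 - 8.3769*c^2 + 6.1647*c + 3.6995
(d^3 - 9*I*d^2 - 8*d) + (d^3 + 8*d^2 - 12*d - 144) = 2*d^3 + 8*d^2 - 9*I*d^2 - 20*d - 144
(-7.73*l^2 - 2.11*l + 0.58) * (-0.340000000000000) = 2.6282*l^2 + 0.7174*l - 0.1972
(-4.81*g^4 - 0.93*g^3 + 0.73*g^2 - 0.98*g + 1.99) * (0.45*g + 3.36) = -2.1645*g^5 - 16.5801*g^4 - 2.7963*g^3 + 2.0118*g^2 - 2.3973*g + 6.6864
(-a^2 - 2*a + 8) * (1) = -a^2 - 2*a + 8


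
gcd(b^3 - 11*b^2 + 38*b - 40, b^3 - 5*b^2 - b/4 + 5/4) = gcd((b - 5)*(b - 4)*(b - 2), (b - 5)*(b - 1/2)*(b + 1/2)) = b - 5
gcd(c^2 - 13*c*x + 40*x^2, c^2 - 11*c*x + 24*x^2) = -c + 8*x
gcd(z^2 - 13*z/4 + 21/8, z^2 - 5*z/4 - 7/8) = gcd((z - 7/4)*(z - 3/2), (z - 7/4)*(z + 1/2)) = z - 7/4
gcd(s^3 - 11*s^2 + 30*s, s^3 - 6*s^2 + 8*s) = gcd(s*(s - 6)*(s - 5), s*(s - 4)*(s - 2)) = s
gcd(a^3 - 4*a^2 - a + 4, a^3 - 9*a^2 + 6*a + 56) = a - 4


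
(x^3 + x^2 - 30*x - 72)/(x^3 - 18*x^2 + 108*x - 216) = (x^2 + 7*x + 12)/(x^2 - 12*x + 36)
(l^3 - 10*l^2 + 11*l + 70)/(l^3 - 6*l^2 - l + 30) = (l - 7)/(l - 3)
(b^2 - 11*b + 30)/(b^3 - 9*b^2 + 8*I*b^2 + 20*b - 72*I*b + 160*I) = (b - 6)/(b^2 + b*(-4 + 8*I) - 32*I)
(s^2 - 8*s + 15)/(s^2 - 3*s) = (s - 5)/s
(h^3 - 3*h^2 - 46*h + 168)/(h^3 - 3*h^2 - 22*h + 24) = (h^2 + 3*h - 28)/(h^2 + 3*h - 4)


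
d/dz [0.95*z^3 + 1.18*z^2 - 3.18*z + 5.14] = 2.85*z^2 + 2.36*z - 3.18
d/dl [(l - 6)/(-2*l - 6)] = -9/(2*(l + 3)^2)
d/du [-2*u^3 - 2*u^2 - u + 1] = -6*u^2 - 4*u - 1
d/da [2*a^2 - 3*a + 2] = 4*a - 3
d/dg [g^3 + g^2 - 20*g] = 3*g^2 + 2*g - 20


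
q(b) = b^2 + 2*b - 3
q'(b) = 2*b + 2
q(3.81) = 19.14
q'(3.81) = 9.62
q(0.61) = -1.41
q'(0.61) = 3.22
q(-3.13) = 0.54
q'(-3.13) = -4.26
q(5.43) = 37.34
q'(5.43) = 12.86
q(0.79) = -0.80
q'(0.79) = 3.58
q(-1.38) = -3.86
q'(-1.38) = -0.76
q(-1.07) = -4.00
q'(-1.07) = -0.14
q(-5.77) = 18.75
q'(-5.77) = -9.54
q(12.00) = 165.00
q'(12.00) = 26.00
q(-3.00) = 0.00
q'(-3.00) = -4.00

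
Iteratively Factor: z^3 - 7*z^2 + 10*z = (z - 2)*(z^2 - 5*z) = z*(z - 2)*(z - 5)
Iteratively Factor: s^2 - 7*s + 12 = (s - 3)*(s - 4)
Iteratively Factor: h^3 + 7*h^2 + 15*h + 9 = (h + 1)*(h^2 + 6*h + 9) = (h + 1)*(h + 3)*(h + 3)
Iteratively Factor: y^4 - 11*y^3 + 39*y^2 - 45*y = (y)*(y^3 - 11*y^2 + 39*y - 45) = y*(y - 3)*(y^2 - 8*y + 15) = y*(y - 3)^2*(y - 5)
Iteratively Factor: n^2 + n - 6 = (n + 3)*(n - 2)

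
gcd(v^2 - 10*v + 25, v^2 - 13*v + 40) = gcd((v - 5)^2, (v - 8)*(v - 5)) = v - 5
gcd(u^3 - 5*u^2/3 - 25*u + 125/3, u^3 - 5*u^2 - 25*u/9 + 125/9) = u^2 - 20*u/3 + 25/3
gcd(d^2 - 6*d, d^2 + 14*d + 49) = 1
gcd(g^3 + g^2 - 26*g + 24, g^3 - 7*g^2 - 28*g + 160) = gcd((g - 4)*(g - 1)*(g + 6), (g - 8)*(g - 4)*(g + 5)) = g - 4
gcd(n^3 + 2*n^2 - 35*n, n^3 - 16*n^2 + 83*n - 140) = n - 5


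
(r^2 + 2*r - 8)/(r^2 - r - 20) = (r - 2)/(r - 5)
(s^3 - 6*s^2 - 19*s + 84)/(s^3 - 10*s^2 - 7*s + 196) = (s - 3)/(s - 7)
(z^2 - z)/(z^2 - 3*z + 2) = z/(z - 2)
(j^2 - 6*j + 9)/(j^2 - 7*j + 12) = (j - 3)/(j - 4)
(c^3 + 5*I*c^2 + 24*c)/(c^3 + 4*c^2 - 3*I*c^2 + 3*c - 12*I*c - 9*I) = c*(c + 8*I)/(c^2 + 4*c + 3)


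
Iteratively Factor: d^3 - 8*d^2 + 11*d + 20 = (d + 1)*(d^2 - 9*d + 20) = (d - 5)*(d + 1)*(d - 4)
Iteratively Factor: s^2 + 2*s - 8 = (s - 2)*(s + 4)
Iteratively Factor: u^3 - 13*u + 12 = (u + 4)*(u^2 - 4*u + 3) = (u - 3)*(u + 4)*(u - 1)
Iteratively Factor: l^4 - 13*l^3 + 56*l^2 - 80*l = (l - 4)*(l^3 - 9*l^2 + 20*l) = l*(l - 4)*(l^2 - 9*l + 20) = l*(l - 5)*(l - 4)*(l - 4)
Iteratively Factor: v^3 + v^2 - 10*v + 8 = (v - 1)*(v^2 + 2*v - 8) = (v - 1)*(v + 4)*(v - 2)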